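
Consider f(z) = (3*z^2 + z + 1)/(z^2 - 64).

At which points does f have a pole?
{-8, 8}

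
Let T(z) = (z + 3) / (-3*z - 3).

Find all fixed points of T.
{-2/3 - sqrt(5)*I/3, -2/3 + sqrt(5)*I/3}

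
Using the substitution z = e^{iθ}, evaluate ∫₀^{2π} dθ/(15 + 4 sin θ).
Call the integral J. The integrand is 2π-periodic and we integrate over a full period, so shifting θ does not change the value (θ → θ + π/2 turns sin θ into cos θ). Hence
  J = ∫₀^{2π} dθ/(15 + 4 cos θ).
Put z = e^{iθ}: then cos θ = (z + 1/z)/2, dθ = dz/(iz), and z runs once counterclockwise around |z| = 1:
  J = ∮_{|z|=1} 1/(15 + 4*(z + 1/z)/2) · dz/(iz) = (2/i) ∮_{|z|=1} dz/(4*z^2 + 30*z + 4).
The roots of 4*z^2 + 30*z + 4 are z = (-15 ± sqrt(15^2 - 4^2))/4, with sqrt(209) = sqrt(209); their product is 1, so only z₊ = -15/4 + sqrt(209)/4 lies inside the unit circle (z₋ = -15/4 - sqrt(209)/4 lies outside).
z₊ is a simple zero of q(z) = 4*z^2 + 30*z + 4, so Res(1/q, z₊) = 1/q'(z₊) with q'(z) = 8*z + 30; and q'(z₊) = 4*(z₊ - z₋) = 2*sqrt(209).
Therefore J = (2/i) · 2πi · 1/(2*sqrt(209)) = 2*pi/(sqrt(209)) = 2*sqrt(209)*pi/209

Final answer: 2*sqrt(209)*pi/209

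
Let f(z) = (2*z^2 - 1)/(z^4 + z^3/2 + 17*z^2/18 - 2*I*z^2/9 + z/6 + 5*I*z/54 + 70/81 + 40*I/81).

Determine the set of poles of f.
{-2/3 - I, -2/3 + 2*I/3, 1/3 + I, 1/2 - 2*I/3}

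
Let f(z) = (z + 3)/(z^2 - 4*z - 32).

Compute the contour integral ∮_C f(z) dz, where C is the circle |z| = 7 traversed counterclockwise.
By the residue theorem, ∮_C f(z) dz = 2πi · (sum of the residues of f at the poles inside |z| = 7).

The denominator factors as (z + 4)*(z - 8), so the singularities of f are simple poles at z = -4, z = 8.
  |-4|² = 16 < 49 = 7², so this pole is inside the contour.
  |8|² = 64 > 49 = 7², so this pole is outside the contour.

With P(z) = z + 3 and Q(z) = z^2 - 4*z - 32, each pole is simple, so Res(f, z₀) = P(z₀)/Q'(z₀) with Q'(z) = 2*z - 4.
  Res(f, -4) = P(-4)/Q'(-4) = (-1)/(-12) = 1/12

∮_C f(z) dz = 2πi · (1/12) = I*pi/6

Final answer: I*pi/6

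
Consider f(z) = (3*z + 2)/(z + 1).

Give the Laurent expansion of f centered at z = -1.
Put w = z - (-1), i.e. z = w - 1. The denominator is w, so it suffices to rewrite the numerator in powers of w.

P(z) = 3*z + 2
P(w - 1) = -1 + 3*w

Dividing each term by w:
  f = -1/w + 3

Substituting back w = z + 1:
  f(z) = -1/(z + 1) + 3

The series is finite because the numerator is a polynomial; the negative powers form the principal part, and the coefficient of 1/(z + 1) gives Res(f, -1) = -1.

Final answer: -1/(z + 1) + 3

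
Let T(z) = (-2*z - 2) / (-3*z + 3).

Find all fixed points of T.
{-1/3, 2}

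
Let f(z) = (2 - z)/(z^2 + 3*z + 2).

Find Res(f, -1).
Write f(z) = P(z)/Q(z) with P(z) = 2 - z and Q(z) = z^2 + 3*z + 2.
The denominator factors as Q(z) = (z + 2)*(z + 1), so z = -1 is a simple zero of Q and P is analytic there; z = -1 is therefore a simple pole and
  Res(f, z₀) = P(z₀)/Q'(z₀).

Q'(z) = 2*z + 3, so Q'(-1) = 1.
P(-1) = 3.

Res(f, -1) = (3)/(1) = 3

Final answer: 3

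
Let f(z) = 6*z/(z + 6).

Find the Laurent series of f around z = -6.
Put w = z - (-6), i.e. z = w - 6. The denominator is w, so it suffices to rewrite the numerator in powers of w.

P(z) = 6*z
P(w - 6) = -36 + 6*w

Dividing each term by w:
  f = -36/w + 6

Substituting back w = z + 6:
  f(z) = -36/(z + 6) + 6

The series is finite because the numerator is a polynomial; the negative powers form the principal part, and the coefficient of 1/(z + 6) gives Res(f, -6) = -36.

Final answer: -36/(z + 6) + 6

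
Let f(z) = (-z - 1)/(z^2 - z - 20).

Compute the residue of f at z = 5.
-2/3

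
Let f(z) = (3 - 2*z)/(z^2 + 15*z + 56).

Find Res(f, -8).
Write f(z) = P(z)/Q(z) with P(z) = 3 - 2*z and Q(z) = z^2 + 15*z + 56.
The denominator factors as Q(z) = (z + 7)*(z + 8), so z = -8 is a simple zero of Q and P is analytic there; z = -8 is therefore a simple pole and
  Res(f, z₀) = P(z₀)/Q'(z₀).

Q'(z) = 2*z + 15, so Q'(-8) = -1.
P(-8) = 19.

Res(f, -8) = (19)/(-1) = -19

Final answer: -19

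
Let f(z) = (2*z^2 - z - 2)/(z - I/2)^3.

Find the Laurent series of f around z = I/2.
Put w = z - (I/2), i.e. z = w + I/2. The denominator is w^3, so it suffices to rewrite the numerator in powers of w.

P(z) = 2*z^2 - z - 2
P(w + I/2) = -5/2 - I/2 + (-1 + 2*I)*w + 2*w^2

Dividing each term by w^3:
  f = (-5/2 - I/2)/w^3 + (-1 + 2*I)/w^2 + 2/w

Substituting back w = z - I/2:
  f(z) = (-5/2 - I/2)/(z - I/2)^3 + (-1 + 2*I)/(z - I/2)^2 + 2/(z - I/2)

The series is finite because the numerator is a polynomial; the negative powers form the principal part, and the coefficient of 1/(z - I/2) gives Res(f, I/2) = 2.

Final answer: (-5/2 - I/2)/(z - I/2)^3 + (-1 + 2*I)/(z - I/2)^2 + 2/(z - I/2)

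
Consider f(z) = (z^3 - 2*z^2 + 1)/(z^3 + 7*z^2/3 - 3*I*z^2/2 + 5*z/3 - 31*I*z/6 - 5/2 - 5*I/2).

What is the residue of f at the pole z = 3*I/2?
-33/13 - 57*I/26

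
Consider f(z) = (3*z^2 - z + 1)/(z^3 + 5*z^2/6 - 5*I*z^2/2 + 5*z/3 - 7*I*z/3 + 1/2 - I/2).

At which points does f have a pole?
The singularities of f are the zeros of the denominator. Factoring,
  z^3 + 5*z^2/6 - 5*I*z^2/2 + 5*z/3 - 7*I*z/3 + 1/2 - I/2 = (z + 1/3)*(z - 3*I)*(z + 1/2 + I/2)
so the candidates are z = -1/3, z = 3*I, z = -1/2 - I/2.

Check the numerator P(z) = 3*z^2 - z + 1 at each one:
  P(-1/3) = 5/3 ≠ 0, so z = -1/3 is a (simple) pole.
  P(3*I) = -26 - 3*I ≠ 0, so z = 3*I is a (simple) pole.
  P(-1/2 - I/2) = 3/2 + 2*I ≠ 0, so z = -1/2 - I/2 is a (simple) pole.

Poles of f: {-1/2 - I/2, -1/3, 3*I}

Final answer: {-1/2 - I/2, -1/3, 3*I}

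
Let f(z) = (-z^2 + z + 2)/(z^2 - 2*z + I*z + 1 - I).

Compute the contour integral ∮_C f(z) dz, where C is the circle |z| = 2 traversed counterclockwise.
pi*(-2 - 2*I)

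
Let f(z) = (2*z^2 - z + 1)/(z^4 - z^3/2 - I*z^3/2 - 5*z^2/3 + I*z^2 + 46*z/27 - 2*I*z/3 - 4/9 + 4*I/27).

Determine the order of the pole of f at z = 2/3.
3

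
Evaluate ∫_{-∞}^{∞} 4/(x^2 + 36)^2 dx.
Let f(z) = 4/(z^2 + 36)^2. The denominator has no real zeros and deg Q - deg P = 4 ≥ 2, so the integral of f over the upper semicircle |z| = R tends to 0 as R → ∞. Closing the contour in the upper half-plane,
  ∫_{-∞}^{∞} f(x) dx = 2πi · Σ Res(f, z_k)  over the poles with Im z_k > 0.

Zeros of the denominator: z^2 + 36 = 0 gives z = ±6*I.
Upper half-plane: z = 6*I (a pole of order 2).

Write f(z) = g(z)/(z - 6*I)^2 with g(z) = 4/(z + 6*I)^2. For a double pole, Res(f, z₀) = g'(z₀):
  g'(z) = -8/(z + 6*I)^3
  Res(f, 6*I) = g'(6*I) = -I/216

∫_{-∞}^{∞} f(x) dx = 2πi · (-I/216) = pi/108

Final answer: pi/108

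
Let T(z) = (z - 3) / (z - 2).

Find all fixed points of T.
T(z) = z means z - 3 = z*(z - 2), i.e.
  z^2 - 3*z + 3 = 0.
Discriminant: (-3)^2 - 4*(1)*(3) = -3, so the roots are complex conjugates.
  z = (3 ± I*sqrt(3))/(2*(1))
Fixed points: {3/2 - sqrt(3)*I/2, 3/2 + sqrt(3)*I/2}

Final answer: {3/2 - sqrt(3)*I/2, 3/2 + sqrt(3)*I/2}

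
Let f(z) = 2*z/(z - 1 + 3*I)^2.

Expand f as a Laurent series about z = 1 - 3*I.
Put w = z - (1 - 3*I), i.e. z = w + 1 - 3*I. The denominator is w^2, so it suffices to rewrite the numerator in powers of w.

P(z) = 2*z
P(w + 1 - 3*I) = 2 - 6*I + 2*w

Dividing each term by w^2:
  f = (2 - 6*I)/w^2 + 2/w

Substituting back w = z - 1 + 3*I:
  f(z) = (2 - 6*I)/(z - 1 + 3*I)^2 + 2/(z - 1 + 3*I)

The series is finite because the numerator is a polynomial; the negative powers form the principal part, and the coefficient of 1/(z - 1 + 3*I) gives Res(f, 1 - 3*I) = 2.

Final answer: (2 - 6*I)/(z - 1 + 3*I)^2 + 2/(z - 1 + 3*I)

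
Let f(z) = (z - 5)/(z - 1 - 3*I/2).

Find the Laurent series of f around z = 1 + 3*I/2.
(-4 + 3*I/2)/(z - 1 - 3*I/2) + 1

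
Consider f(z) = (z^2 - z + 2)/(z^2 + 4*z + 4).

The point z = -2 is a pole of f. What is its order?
2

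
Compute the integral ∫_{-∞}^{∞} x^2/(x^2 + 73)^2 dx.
Let f(z) = z^2/(z^2 + 73)^2. The denominator has no real zeros and deg Q - deg P = 2 ≥ 2, so the integral of f over the upper semicircle |z| = R tends to 0 as R → ∞. Closing the contour in the upper half-plane,
  ∫_{-∞}^{∞} f(x) dx = 2πi · Σ Res(f, z_k)  over the poles with Im z_k > 0.

Zeros of the denominator: z^2 + 73 = 0 gives z = ±sqrt(73)*I.
Upper half-plane: z = sqrt(73)*I (a pole of order 2).

Write f(z) = g(z)/(z - sqrt(73)*I)^2 with g(z) = z^2/(z + sqrt(73)*I)^2. For a double pole, Res(f, z₀) = g'(z₀):
  g'(z) = 2*sqrt(73)*I*z/(z + sqrt(73)*I)^3
  Res(f, sqrt(73)*I) = g'(sqrt(73)*I) = -sqrt(73)*I/292

∫_{-∞}^{∞} f(x) dx = 2πi · (-sqrt(73)*I/292) = sqrt(73)*pi/146

Final answer: sqrt(73)*pi/146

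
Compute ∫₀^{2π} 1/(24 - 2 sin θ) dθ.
Call the integral J. The integrand is 2π-periodic and we integrate over a full period, so shifting θ does not change the value (θ → θ + π/2 turns sin θ into cos θ; θ → θ + π flips the sign of the trig term). Hence
  J = ∫₀^{2π} dθ/(24 + 2 cos θ).
Put z = e^{iθ}: then cos θ = (z + 1/z)/2, dθ = dz/(iz), and z runs once counterclockwise around |z| = 1:
  J = ∮_{|z|=1} 1/(24 + 2*(z + 1/z)/2) · dz/(iz) = (2/i) ∮_{|z|=1} dz/(2*z^2 + 48*z + 2).
The roots of 2*z^2 + 48*z + 2 are z = (-24 ± sqrt(24^2 - 2^2))/2, with sqrt(572) = 2*sqrt(143); their product is 1, so only z₊ = -12 + sqrt(143) lies inside the unit circle (z₋ = -12 - sqrt(143) lies outside).
z₊ is a simple zero of q(z) = 2*z^2 + 48*z + 2, so Res(1/q, z₊) = 1/q'(z₊) with q'(z) = 4*z + 48; and q'(z₊) = 2*(z₊ - z₋) = 4*sqrt(143).
Therefore J = (2/i) · 2πi · 1/(4*sqrt(143)) = 2*pi/(2*sqrt(143)) = sqrt(143)*pi/143

Final answer: sqrt(143)*pi/143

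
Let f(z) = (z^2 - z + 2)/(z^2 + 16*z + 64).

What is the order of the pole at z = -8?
Factor the denominator:
  z^2 + 16*z + 64 = (z + 8)^2

The numerator P(z) = z^2 - z + 2 has P(-8) = 74 ≠ 0, so no factor of (z + 8) cancels.
Near z = -8 we can therefore write f(z) = g(z)/(z + 8)^2 with g analytic at -8 and g(-8) ≠ 0 (g is just the numerator).

Hence z = -8 is a pole of order 2.

Final answer: 2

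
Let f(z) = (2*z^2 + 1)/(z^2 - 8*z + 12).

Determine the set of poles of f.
{2, 6}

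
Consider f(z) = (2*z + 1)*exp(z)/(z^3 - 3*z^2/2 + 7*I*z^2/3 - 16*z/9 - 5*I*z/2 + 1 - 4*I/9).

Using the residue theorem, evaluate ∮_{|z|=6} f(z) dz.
By the residue theorem, ∮_C f(z) dz = 2πi · (sum of the residues of f at the poles inside |z| = 6).

The denominator factors as (z - 3/2 + 2*I/3)*(z + I)*(z + 2*I/3), so the singularities of f are simple poles at z = 3/2 - 2*I/3, z = -I, z = -2*I/3.
  |3/2 - 2*I/3|² = 97/36 < 36 = 6², so this pole is inside the contour.
  |-I|² = 1 < 36 = 6², so this pole is inside the contour.
  |-2*I/3|² = 4/9 < 36 = 6², so this pole is inside the contour.

With P(z) = (2*z + 1)*exp(z) and Q(z) = z^3 - 3*z^2/2 + 7*I*z^2/3 - 16*z/9 - 5*I*z/2 + 1 - 4*I/9, each pole is simple, so Res(f, z₀) = P(z₀)/Q'(z₀) with Q'(z) = 3*z^2 - 3*z + 14*I*z/3 - 16/9 - 5*I/2.
  Res(f, 3/2 - 2*I/3) = P(3/2 - 2*I/3)/Q'(3/2 - 2*I/3) = ((4 - 4*I/3)*exp(3/2 - 2*I/3))/(9/4 + I/2) = (80/51 - 16*I/17)*exp(3/2 - 2*I/3)
  Res(f, -I) = P(-I)/Q'(-I) = ((1 - 2*I)*exp(-I))/(-1/9 + I/2) = (-72/17 - 18*I/17)*exp(-I)
  Res(f, -2*I/3) = P(-2*I/3)/Q'(-2*I/3) = ((1 - 4*I/3)*exp(-2*I/3))/(-I/2) = (8/3 + 2*I)*exp(-2*I/3)

Sum of residues inside C: (80/51 - 16*I/17)*exp(3/2 - 2*I/3) + (8/3 + 2*I)*exp(-2*I/3) + (-72/17 - 18*I/17)*exp(-I)
∮_C f(z) dz = 2πi · ((80/51 - 16*I/17)*exp(3/2 - 2*I/3) + (8/3 + 2*I)*exp(-2*I/3) + (-72/17 - 18*I/17)*exp(-I)) = pi*(36/17 - 144*I/17)*exp(-I) + pi*(32/17 + 160*I/51)*exp(3/2 - 2*I/3) + pi*(-4 + 16*I/3)*exp(-2*I/3)

Final answer: pi*(36/17 - 144*I/17)*exp(-I) + pi*(32/17 + 160*I/51)*exp(3/2 - 2*I/3) + pi*(-4 + 16*I/3)*exp(-2*I/3)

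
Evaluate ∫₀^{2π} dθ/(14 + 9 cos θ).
Let J = ∫₀^{2π} dθ/(14 + 9 cos θ).
Put z = e^{iθ}: then cos θ = (z + 1/z)/2, dθ = dz/(iz), and z runs once counterclockwise around |z| = 1:
  J = ∮_{|z|=1} 1/(14 + 9*(z + 1/z)/2) · dz/(iz) = (2/i) ∮_{|z|=1} dz/(9*z^2 + 28*z + 9).
The roots of 9*z^2 + 28*z + 9 are z = (-14 ± sqrt(14^2 - 9^2))/9, with sqrt(115) = sqrt(115); their product is 1, so only z₊ = -14/9 + sqrt(115)/9 lies inside the unit circle (z₋ = -14/9 - sqrt(115)/9 lies outside).
z₊ is a simple zero of q(z) = 9*z^2 + 28*z + 9, so Res(1/q, z₊) = 1/q'(z₊) with q'(z) = 18*z + 28; and q'(z₊) = 9*(z₊ - z₋) = 2*sqrt(115).
Therefore J = (2/i) · 2πi · 1/(2*sqrt(115)) = 2*pi/(sqrt(115)) = 2*sqrt(115)*pi/115

Final answer: 2*sqrt(115)*pi/115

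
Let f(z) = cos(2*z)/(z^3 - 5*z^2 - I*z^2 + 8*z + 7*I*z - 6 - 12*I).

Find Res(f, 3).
Write f(z) = P(z)/Q(z) with P(z) = cos(2*z) and Q(z) = z^3 - 5*z^2 - I*z^2 + 8*z + 7*I*z - 6 - 12*I.
The denominator factors as Q(z) = (z - 3)*(z - 2*I)*(z - 2 + I), so z = 3 is a simple zero of Q and P is analytic there; z = 3 is therefore a simple pole and
  Res(f, z₀) = P(z₀)/Q'(z₀).

Q'(z) = 3*z^2 - 10*z - 2*I*z + 8 + 7*I, so Q'(3) = 5 + I.
P(3) = cos(6).

Res(f, 3) = (cos(6))/(5 + I) = (5/26 - I/26)*cos(6)

Final answer: (5/26 - I/26)*cos(6)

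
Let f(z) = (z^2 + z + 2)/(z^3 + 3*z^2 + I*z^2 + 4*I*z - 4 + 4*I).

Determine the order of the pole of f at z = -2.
Factor the denominator:
  z^3 + 3*z^2 + I*z^2 + 4*I*z - 4 + 4*I = (z + 2)^2*(z - 1 + I)

The numerator P(z) = z^2 + z + 2 has P(-2) = 4 ≠ 0, so no factor of (z + 2) cancels.
Near z = -2 we can therefore write f(z) = g(z)/(z + 2)^2 with g analytic at -2 and g(-2) ≠ 0 (g is the numerator divided by the remaining denominator factors).

Hence z = -2 is a pole of order 2.

Final answer: 2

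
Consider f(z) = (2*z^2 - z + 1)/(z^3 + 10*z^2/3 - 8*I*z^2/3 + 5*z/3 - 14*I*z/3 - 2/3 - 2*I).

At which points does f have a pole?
{-2 + 2*I, -1, -1/3 + 2*I/3}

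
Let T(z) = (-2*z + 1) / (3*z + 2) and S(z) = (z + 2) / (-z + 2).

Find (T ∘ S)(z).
(T ∘ S)(z) = T(S(z)) = ((-2)*S(z) + (1))/((3)*S(z) + (2)). Multiply numerator and denominator by -z + 2:
  numerator:   (-2)*(z + 2) + (1)*(-z + 2) = -3*z - 2
  denominator: (3)*(z + 2) + (2)*(-z + 2) = z + 10
(T ∘ S)(z) = (-3*z - 2)/(z + 10)

Final answer: (-3*z - 2)/(z + 10)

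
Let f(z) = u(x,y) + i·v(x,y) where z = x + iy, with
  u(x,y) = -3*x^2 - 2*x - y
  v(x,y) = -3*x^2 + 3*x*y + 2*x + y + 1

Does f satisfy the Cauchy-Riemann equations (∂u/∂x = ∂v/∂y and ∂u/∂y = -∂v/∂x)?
∂u/∂x = -6*x - 2
∂v/∂y = 3*x + 1
∂u/∂y = -1
∂v/∂x = -6*x + 3*y + 2
∂u/∂x ≠ ∂v/∂y and ∂u/∂y ≠ -∂v/∂x; the Cauchy-Riemann equations are not satisfied, so f is not analytic.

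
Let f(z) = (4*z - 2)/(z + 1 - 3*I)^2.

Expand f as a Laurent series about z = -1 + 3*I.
Put w = z - (-1 + 3*I), i.e. z = w - 1 + 3*I. The denominator is w^2, so it suffices to rewrite the numerator in powers of w.

P(z) = 4*z - 2
P(w - 1 + 3*I) = -6 + 12*I + 4*w

Dividing each term by w^2:
  f = (-6 + 12*I)/w^2 + 4/w

Substituting back w = z + 1 - 3*I:
  f(z) = (-6 + 12*I)/(z + 1 - 3*I)^2 + 4/(z + 1 - 3*I)

The series is finite because the numerator is a polynomial; the negative powers form the principal part, and the coefficient of 1/(z + 1 - 3*I) gives Res(f, -1 + 3*I) = 4.

Final answer: (-6 + 12*I)/(z + 1 - 3*I)^2 + 4/(z + 1 - 3*I)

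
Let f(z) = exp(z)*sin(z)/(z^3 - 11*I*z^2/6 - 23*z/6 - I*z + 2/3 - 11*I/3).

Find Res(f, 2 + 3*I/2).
Write f(z) = P(z)/Q(z) with P(z) = exp(z)*sin(z) and Q(z) = z^3 - 11*I*z^2/6 - 23*z/6 - I*z + 2/3 - 11*I/3.
The denominator factors as Q(z) = (z - 2 - 3*I/2)*(z + 2 - I)*(z + 2*I/3), so z = 2 + 3*I/2 is a simple zero of Q and P is analytic there; z = 2 + 3*I/2 is therefore a simple pole and
  Res(f, z₀) = P(z₀)/Q'(z₀).

Q'(z) = 3*z^2 - 11*I*z/3 - 23/6 - I, so Q'(2 + 3*I/2) = 83/12 + 29*I/3.
P(2 + 3*I/2) = exp(2 + 3*I/2)*sin(2 + 3*I/2).

Res(f, 2 + 3*I/2) = (exp(2 + 3*I/2)*sin(2 + 3*I/2))/(83/12 + 29*I/3) = (996/20345 - 1392*I/20345)*exp(2 + 3*I/2)*sin(2 + 3*I/2)

Final answer: (996/20345 - 1392*I/20345)*exp(2 + 3*I/2)*sin(2 + 3*I/2)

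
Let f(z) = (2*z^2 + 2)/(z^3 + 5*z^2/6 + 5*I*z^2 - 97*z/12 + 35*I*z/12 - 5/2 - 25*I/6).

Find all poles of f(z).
The singularities of f are the zeros of the denominator. Factoring,
  z^3 + 5*z^2/6 + 5*I*z^2 - 97*z/12 + 35*I*z/12 - 5/2 - 25*I/6 = (z + 1/2 + 3*I/2)*(z + 2*I)*(z + 1/3 + 3*I/2)
so the candidates are z = -1/2 - 3*I/2, z = -2*I, z = -1/3 - 3*I/2.

Check the numerator P(z) = 2*z^2 + 2 at each one:
  P(-1/2 - 3*I/2) = -2 + 3*I ≠ 0, so z = -1/2 - 3*I/2 is a (simple) pole.
  P(-2*I) = -6 ≠ 0, so z = -2*I is a (simple) pole.
  P(-1/3 - 3*I/2) = -41/18 + 2*I ≠ 0, so z = -1/3 - 3*I/2 is a (simple) pole.

Poles of f: {-1/2 - 3*I/2, -1/3 - 3*I/2, -2*I}

Final answer: {-1/2 - 3*I/2, -1/3 - 3*I/2, -2*I}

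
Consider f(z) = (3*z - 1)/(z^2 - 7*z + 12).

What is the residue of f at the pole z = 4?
11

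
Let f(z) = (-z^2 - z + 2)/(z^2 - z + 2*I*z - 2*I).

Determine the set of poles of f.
{-2*I}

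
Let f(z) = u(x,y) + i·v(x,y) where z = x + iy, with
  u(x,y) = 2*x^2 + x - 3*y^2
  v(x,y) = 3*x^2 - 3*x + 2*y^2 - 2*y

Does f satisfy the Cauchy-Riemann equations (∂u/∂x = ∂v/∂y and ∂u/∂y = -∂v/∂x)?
∂u/∂x = 4*x + 1
∂v/∂y = 4*y - 2
∂u/∂y = -6*y
∂v/∂x = 6*x - 3
∂u/∂x ≠ ∂v/∂y and ∂u/∂y ≠ -∂v/∂x; the Cauchy-Riemann equations are not satisfied, so f is not analytic.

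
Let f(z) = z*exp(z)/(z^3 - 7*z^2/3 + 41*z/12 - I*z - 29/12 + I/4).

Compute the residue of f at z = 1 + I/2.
Write f(z) = P(z)/Q(z) with P(z) = z*exp(z) and Q(z) = z^3 - 7*z^2/3 + 41*z/12 - I*z - 29/12 + I/4.
The denominator factors as Q(z) = (z - 1/3 + 3*I/2)*(z - 1 - I/2)*(z - 1 - I), so z = 1 + I/2 is a simple zero of Q and P is analytic there; z = 1 + I/2 is therefore a simple pole and
  Res(f, z₀) = P(z₀)/Q'(z₀).

Q'(z) = 3*z^2 - 14*z/3 + 41/12 - I, so Q'(1 + I/2) = 1 - I/3.
P(1 + I/2) = (1 + I/2)*exp(1 + I/2).

Res(f, 1 + I/2) = ((1 + I/2)*exp(1 + I/2))/(1 - I/3) = (3/4 + 3*I/4)*exp(1 + I/2)

Final answer: (3/4 + 3*I/4)*exp(1 + I/2)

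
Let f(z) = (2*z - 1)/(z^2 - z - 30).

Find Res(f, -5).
1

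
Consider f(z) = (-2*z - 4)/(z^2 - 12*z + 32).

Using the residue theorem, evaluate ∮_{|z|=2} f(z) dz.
By the residue theorem, ∮_C f(z) dz = 2πi · (sum of the residues of f at the poles inside |z| = 2).

The denominator factors as (z - 8)*(z - 4), so the singularities of f are simple poles at z = 8, z = 4.
  |8|² = 64 > 4 = 2², so this pole is outside the contour.
  |4|² = 16 > 4 = 2², so this pole is outside the contour.

No pole lies inside the contour, so f is analytic on and inside C and the integral is 0 (Cauchy's theorem).

Final answer: 0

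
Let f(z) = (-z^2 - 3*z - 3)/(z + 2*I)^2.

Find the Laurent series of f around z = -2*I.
(1 + 6*I)/(z + 2*I)^2 + (-3 + 4*I)/(z + 2*I) - 1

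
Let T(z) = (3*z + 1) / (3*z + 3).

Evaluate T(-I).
2/3 - I/3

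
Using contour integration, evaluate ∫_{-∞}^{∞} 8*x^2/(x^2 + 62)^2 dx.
Let f(z) = 8*z^2/(z^2 + 62)^2. The denominator has no real zeros and deg Q - deg P = 2 ≥ 2, so the integral of f over the upper semicircle |z| = R tends to 0 as R → ∞. Closing the contour in the upper half-plane,
  ∫_{-∞}^{∞} f(x) dx = 2πi · Σ Res(f, z_k)  over the poles with Im z_k > 0.

Zeros of the denominator: z^2 + 62 = 0 gives z = ±sqrt(62)*I.
Upper half-plane: z = sqrt(62)*I (a pole of order 2).

Write f(z) = g(z)/(z - sqrt(62)*I)^2 with g(z) = 8*z^2/(z + sqrt(62)*I)^2. For a double pole, Res(f, z₀) = g'(z₀):
  g'(z) = 16*sqrt(62)*I*z/(z + sqrt(62)*I)^3
  Res(f, sqrt(62)*I) = g'(sqrt(62)*I) = -sqrt(62)*I/31

∫_{-∞}^{∞} f(x) dx = 2πi · (-sqrt(62)*I/31) = 2*sqrt(62)*pi/31

Final answer: 2*sqrt(62)*pi/31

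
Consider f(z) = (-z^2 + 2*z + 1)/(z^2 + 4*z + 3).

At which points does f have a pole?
The singularities of f are the zeros of the denominator. Factoring,
  z^2 + 4*z + 3 = (z + 3)*(z + 1)
so the candidates are z = -3, z = -1.

Check the numerator P(z) = -z^2 + 2*z + 1 at each one:
  P(-3) = -14 ≠ 0, so z = -3 is a (simple) pole.
  P(-1) = -2 ≠ 0, so z = -1 is a (simple) pole.

Poles of f: {-3, -1}

Final answer: {-3, -1}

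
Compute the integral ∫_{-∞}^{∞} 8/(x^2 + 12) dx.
Let f(z) = 8/(z^2 + 12). The denominator has no real zeros and deg Q - deg P = 2 ≥ 2, so the integral of f over the upper semicircle |z| = R tends to 0 as R → ∞. Closing the contour in the upper half-plane,
  ∫_{-∞}^{∞} f(x) dx = 2πi · Σ Res(f, z_k)  over the poles with Im z_k > 0.

Zeros of the denominator: z^2 + 12 = 0 gives z = ±2*sqrt(3)*I.
Upper half-plane: z = 2*sqrt(3)*I (simple).

Each pole is a simple zero of Q(z) = z^2 + 12, so Res(f, z₀) = P(z₀)/Q'(z₀) with P(z) = 8, Q'(z) = 2*z:
  Res(f, 2*sqrt(3)*I) = (8)/(4*sqrt(3)*I) = -2*sqrt(3)*I/3

∫_{-∞}^{∞} f(x) dx = 2πi · (-2*sqrt(3)*I/3) = 4*sqrt(3)*pi/3

Final answer: 4*sqrt(3)*pi/3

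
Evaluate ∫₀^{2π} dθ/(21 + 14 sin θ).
Call the integral J. The integrand is 2π-periodic and we integrate over a full period, so shifting θ does not change the value (θ → θ + π/2 turns sin θ into cos θ). Hence
  J = ∫₀^{2π} dθ/(21 + 14 cos θ).
Put z = e^{iθ}: then cos θ = (z + 1/z)/2, dθ = dz/(iz), and z runs once counterclockwise around |z| = 1:
  J = ∮_{|z|=1} 1/(21 + 14*(z + 1/z)/2) · dz/(iz) = (2/i) ∮_{|z|=1} dz/(14*z^2 + 42*z + 14).
The roots of 14*z^2 + 42*z + 14 are z = (-21 ± sqrt(21^2 - 14^2))/14, with sqrt(245) = 7*sqrt(5); their product is 1, so only z₊ = -3/2 + sqrt(5)/2 lies inside the unit circle (z₋ = -3/2 - sqrt(5)/2 lies outside).
z₊ is a simple zero of q(z) = 14*z^2 + 42*z + 14, so Res(1/q, z₊) = 1/q'(z₊) with q'(z) = 28*z + 42; and q'(z₊) = 14*(z₊ - z₋) = 14*sqrt(5).
Therefore J = (2/i) · 2πi · 1/(14*sqrt(5)) = 2*pi/(7*sqrt(5)) = 2*sqrt(5)*pi/35

Final answer: 2*sqrt(5)*pi/35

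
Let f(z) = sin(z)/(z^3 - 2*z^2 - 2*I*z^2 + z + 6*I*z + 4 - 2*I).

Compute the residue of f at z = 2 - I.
Write f(z) = P(z)/Q(z) with P(z) = sin(z) and Q(z) = z^3 - 2*z^2 - 2*I*z^2 + z + 6*I*z + 4 - 2*I.
The denominator factors as Q(z) = (z - 2*I)*(z - 2 + I)*(z - I), so z = 2 - I is a simple zero of Q and P is analytic there; z = 2 - I is therefore a simple pole and
  Res(f, z₀) = P(z₀)/Q'(z₀).

Q'(z) = 3*z^2 - 4*z - 4*I*z + 1 + 6*I, so Q'(2 - I) = -2 - 10*I.
P(2 - I) = sin(2 - I).

Res(f, 2 - I) = (sin(2 - I))/(-2 - 10*I) = (-1/52 + 5*I/52)*sin(2 - I)

Final answer: (-1/52 + 5*I/52)*sin(2 - I)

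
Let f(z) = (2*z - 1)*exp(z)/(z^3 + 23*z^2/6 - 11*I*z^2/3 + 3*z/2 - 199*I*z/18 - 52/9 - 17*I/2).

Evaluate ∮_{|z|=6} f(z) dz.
By the residue theorem, ∮_C f(z) dz = 2πi · (sum of the residues of f at the poles inside |z| = 6).

The denominator factors as (z + 3/2 - 2*I)*(z + 1/3 - 2*I)*(z + 2 + I/3), so the singularities of f are simple poles at z = -3/2 + 2*I, z = -1/3 + 2*I, z = -2 - I/3.
  |-3/2 + 2*I|² = 25/4 < 36 = 6², so this pole is inside the contour.
  |-1/3 + 2*I|² = 37/9 < 36 = 6², so this pole is inside the contour.
  |-2 - I/3|² = 37/9 < 36 = 6², so this pole is inside the contour.

With P(z) = (2*z - 1)*exp(z) and Q(z) = z^3 + 23*z^2/6 - 11*I*z^2/3 + 3*z/2 - 199*I*z/18 - 52/9 - 17*I/2, each pole is simple, so Res(f, z₀) = P(z₀)/Q'(z₀) with Q'(z) = 3*z^2 + 23*z/3 - 22*I*z/3 + 3/2 - 199*I/18.
  Res(f, -3/2 + 2*I) = P(-3/2 + 2*I)/Q'(-3/2 + 2*I) = ((-4 + 4*I)*exp(-3/2 + 2*I))/(-7/12 - 49*I/18) = (-1584/1435 - 2448*I/1435)*exp(-3/2 + 2*I)
  Res(f, -1/3 + 2*I) = P(-1/3 + 2*I)/Q'(-1/3 + 2*I) = ((-5/3 + 4*I)*exp(-1/3 + 2*I))/(35/18 + 49*I/18) = (177/259 + 285*I/259)*exp(-1/3 + 2*I)
  Res(f, -2 - I/3) = P(-2 - I/3)/Q'(-2 - I/3) = ((-5 - 2*I/3)*exp(-2 - I/3))/(-83/18 + 91*I/18) = (3189/7585 + 4593*I/7585)*exp(-2 - I/3)

Sum of residues inside C: (-1584/1435 - 2448*I/1435)*exp(-3/2 + 2*I) + (3189/7585 + 4593*I/7585)*exp(-2 - I/3) + (177/259 + 285*I/259)*exp(-1/3 + 2*I)
∮_C f(z) dz = 2πi · ((-1584/1435 - 2448*I/1435)*exp(-3/2 + 2*I) + (3189/7585 + 4593*I/7585)*exp(-2 - I/3) + (177/259 + 285*I/259)*exp(-1/3 + 2*I)) = pi*(-570/259 + 354*I/259)*exp(-1/3 + 2*I) + pi*(-9186/7585 + 6378*I/7585)*exp(-2 - I/3) + pi*(4896/1435 - 3168*I/1435)*exp(-3/2 + 2*I)

Final answer: pi*(-570/259 + 354*I/259)*exp(-1/3 + 2*I) + pi*(-9186/7585 + 6378*I/7585)*exp(-2 - I/3) + pi*(4896/1435 - 3168*I/1435)*exp(-3/2 + 2*I)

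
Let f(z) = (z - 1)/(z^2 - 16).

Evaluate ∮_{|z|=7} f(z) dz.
By the residue theorem, ∮_C f(z) dz = 2πi · (sum of the residues of f at the poles inside |z| = 7).

The denominator factors as (z - 4)*(z + 4), so the singularities of f are simple poles at z = 4, z = -4.
  |4|² = 16 < 49 = 7², so this pole is inside the contour.
  |-4|² = 16 < 49 = 7², so this pole is inside the contour.

With P(z) = z - 1 and Q(z) = z^2 - 16, each pole is simple, so Res(f, z₀) = P(z₀)/Q'(z₀) with Q'(z) = 2*z.
  Res(f, 4) = P(4)/Q'(4) = (3)/(8) = 3/8
  Res(f, -4) = P(-4)/Q'(-4) = (-5)/(-8) = 5/8

Sum of residues inside C: 1
∮_C f(z) dz = 2πi · (1) = 2*I*pi

Final answer: 2*I*pi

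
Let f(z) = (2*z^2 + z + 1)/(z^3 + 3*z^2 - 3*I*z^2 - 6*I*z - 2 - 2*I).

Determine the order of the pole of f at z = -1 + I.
Factor the denominator:
  z^3 + 3*z^2 - 3*I*z^2 - 6*I*z - 2 - 2*I = (z + 1 - I)^3

The numerator P(z) = 2*z^2 + z + 1 has P(-1 + I) = -3*I ≠ 0, so no factor of (z + 1 - I) cancels.
Near z = -1 + I we can therefore write f(z) = g(z)/(z + 1 - I)^3 with g analytic at -1 + I and g(-1 + I) ≠ 0 (g is just the numerator).

Hence z = -1 + I is a pole of order 3.

Final answer: 3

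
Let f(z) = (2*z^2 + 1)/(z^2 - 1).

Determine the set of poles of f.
The singularities of f are the zeros of the denominator. Factoring,
  z^2 - 1 = (z + 1)*(z - 1)
so the candidates are z = -1, z = 1.

Check the numerator P(z) = 2*z^2 + 1 at each one:
  P(-1) = 3 ≠ 0, so z = -1 is a (simple) pole.
  P(1) = 3 ≠ 0, so z = 1 is a (simple) pole.

Poles of f: {-1, 1}

Final answer: {-1, 1}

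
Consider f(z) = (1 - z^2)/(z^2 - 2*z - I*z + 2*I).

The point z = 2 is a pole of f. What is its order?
1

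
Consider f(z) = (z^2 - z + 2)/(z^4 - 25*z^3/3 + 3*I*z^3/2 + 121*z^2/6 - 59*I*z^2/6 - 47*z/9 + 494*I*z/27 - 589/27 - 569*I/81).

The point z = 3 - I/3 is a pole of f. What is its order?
Factor the denominator:
  z^4 - 25*z^3/3 + 3*I*z^3/2 + 121*z^2/6 - 59*I*z^2/6 - 47*z/9 + 494*I*z/27 - 589/27 - 569*I/81 = (z - 3 + I/3)^3*(z + 2/3 + I/2)

The numerator P(z) = z^2 - z + 2 has P(3 - I/3) = 71/9 - 5*I/3 ≠ 0, so no factor of (z - 3 + I/3) cancels.
Near z = 3 - I/3 we can therefore write f(z) = g(z)/(z - 3 + I/3)^3 with g analytic at 3 - I/3 and g(3 - I/3) ≠ 0 (g is the numerator divided by the remaining denominator factors).

Hence z = 3 - I/3 is a pole of order 3.

Final answer: 3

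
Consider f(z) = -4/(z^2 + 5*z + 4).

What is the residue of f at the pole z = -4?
Write f(z) = P(z)/Q(z) with P(z) = -4 and Q(z) = z^2 + 5*z + 4.
The denominator factors as Q(z) = (z + 4)*(z + 1), so z = -4 is a simple zero of Q and P is analytic there; z = -4 is therefore a simple pole and
  Res(f, z₀) = P(z₀)/Q'(z₀).

Q'(z) = 2*z + 5, so Q'(-4) = -3.
P(-4) = -4.

Res(f, -4) = (-4)/(-3) = 4/3

Final answer: 4/3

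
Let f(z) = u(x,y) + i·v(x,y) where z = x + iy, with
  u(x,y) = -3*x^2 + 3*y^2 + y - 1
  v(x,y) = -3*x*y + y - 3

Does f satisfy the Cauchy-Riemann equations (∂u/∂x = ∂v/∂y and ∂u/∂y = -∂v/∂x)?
∂u/∂x = -6*x
∂v/∂y = 1 - 3*x
∂u/∂y = 6*y + 1
∂v/∂x = -3*y
∂u/∂x ≠ ∂v/∂y and ∂u/∂y ≠ -∂v/∂x; the Cauchy-Riemann equations are not satisfied, so f is not analytic.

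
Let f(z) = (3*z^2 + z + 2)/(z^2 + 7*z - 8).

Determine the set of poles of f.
The singularities of f are the zeros of the denominator. Factoring,
  z^2 + 7*z - 8 = (z - 1)*(z + 8)
so the candidates are z = 1, z = -8.

Check the numerator P(z) = 3*z^2 + z + 2 at each one:
  P(1) = 6 ≠ 0, so z = 1 is a (simple) pole.
  P(-8) = 186 ≠ 0, so z = -8 is a (simple) pole.

Poles of f: {-8, 1}

Final answer: {-8, 1}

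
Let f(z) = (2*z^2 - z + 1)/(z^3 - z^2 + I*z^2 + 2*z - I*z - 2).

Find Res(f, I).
1/3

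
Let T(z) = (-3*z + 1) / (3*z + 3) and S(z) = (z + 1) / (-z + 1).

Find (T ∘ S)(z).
(T ∘ S)(z) = T(S(z)) = ((-3)*S(z) + (1))/((3)*S(z) + (3)). Multiply numerator and denominator by -z + 1:
  numerator:   (-3)*(z + 1) + (1)*(-z + 1) = -4*z - 2
  denominator: (3)*(z + 1) + (3)*(-z + 1) = 6
(T ∘ S)(z) = (-4*z - 2)/6 = (-2*z - 1)/3

Final answer: (-2*z - 1)/3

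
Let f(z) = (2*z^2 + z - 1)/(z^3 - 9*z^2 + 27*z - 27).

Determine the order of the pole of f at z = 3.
Factor the denominator:
  z^3 - 9*z^2 + 27*z - 27 = (z - 3)^3

The numerator P(z) = 2*z^2 + z - 1 has P(3) = 20 ≠ 0, so no factor of (z - 3) cancels.
Near z = 3 we can therefore write f(z) = g(z)/(z - 3)^3 with g analytic at 3 and g(3) ≠ 0 (g is just the numerator).

Hence z = 3 is a pole of order 3.

Final answer: 3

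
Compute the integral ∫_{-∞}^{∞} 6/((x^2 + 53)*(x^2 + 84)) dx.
Let f(z) = 6/((z^2 + 53)*(z^2 + 84)). The denominator has no real zeros and deg Q - deg P = 4 ≥ 2, so the integral of f over the upper semicircle |z| = R tends to 0 as R → ∞. Closing the contour in the upper half-plane,
  ∫_{-∞}^{∞} f(x) dx = 2πi · Σ Res(f, z_k)  over the poles with Im z_k > 0.

Zeros of the denominator: z^2 + 84 = 0 gives z = ±2*sqrt(21)*I; z^2 + 53 = 0 gives z = ±sqrt(53)*I.
Upper half-plane: z = 2*sqrt(21)*I, z = sqrt(53)*I (simple).

Each pole is a simple zero of Q(z) = z^4 + 137*z^2 + 4452, so Res(f, z₀) = P(z₀)/Q'(z₀) with P(z) = 6, Q'(z) = 4*z^3 + 274*z:
  Res(f, 2*sqrt(21)*I) = (6)/(-124*sqrt(21)*I) = sqrt(21)*I/434
  Res(f, sqrt(53)*I) = (6)/(62*sqrt(53)*I) = -3*sqrt(53)*I/1643

Sum of residues: I*(-42*sqrt(53) + 53*sqrt(21))/23002
∫_{-∞}^{∞} f(x) dx = 2πi · (I*(-42*sqrt(53) + 53*sqrt(21))/23002) = pi*(-53*sqrt(21) + 42*sqrt(53))/11501

Final answer: pi*(-53*sqrt(21) + 42*sqrt(53))/11501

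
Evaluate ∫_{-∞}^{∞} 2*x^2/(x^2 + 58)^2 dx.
Let f(z) = 2*z^2/(z^2 + 58)^2. The denominator has no real zeros and deg Q - deg P = 2 ≥ 2, so the integral of f over the upper semicircle |z| = R tends to 0 as R → ∞. Closing the contour in the upper half-plane,
  ∫_{-∞}^{∞} f(x) dx = 2πi · Σ Res(f, z_k)  over the poles with Im z_k > 0.

Zeros of the denominator: z^2 + 58 = 0 gives z = ±sqrt(58)*I.
Upper half-plane: z = sqrt(58)*I (a pole of order 2).

Write f(z) = g(z)/(z - sqrt(58)*I)^2 with g(z) = 2*z^2/(z + sqrt(58)*I)^2. For a double pole, Res(f, z₀) = g'(z₀):
  g'(z) = 4*sqrt(58)*I*z/(z + sqrt(58)*I)^3
  Res(f, sqrt(58)*I) = g'(sqrt(58)*I) = -sqrt(58)*I/116

∫_{-∞}^{∞} f(x) dx = 2πi · (-sqrt(58)*I/116) = sqrt(58)*pi/58

Final answer: sqrt(58)*pi/58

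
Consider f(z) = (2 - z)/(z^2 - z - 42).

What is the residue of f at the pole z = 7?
Write f(z) = P(z)/Q(z) with P(z) = 2 - z and Q(z) = z^2 - z - 42.
The denominator factors as Q(z) = (z + 6)*(z - 7), so z = 7 is a simple zero of Q and P is analytic there; z = 7 is therefore a simple pole and
  Res(f, z₀) = P(z₀)/Q'(z₀).

Q'(z) = 2*z - 1, so Q'(7) = 13.
P(7) = -5.

Res(f, 7) = (-5)/(13) = -5/13

Final answer: -5/13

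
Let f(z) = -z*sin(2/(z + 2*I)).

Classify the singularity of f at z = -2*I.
Let u = z + 2*I. Then
  sin(2/u) = Σ_{k≥0} (-1)^k (2)^(2k+1)/((2k+1)!·u^(2k+1)) = 2/u - 4/(3*u^3) + 4/(15*u^5) + ...
which has infinitely many negative powers of u, so sin(2/(z + 2*I)) has an essential singularity at z = -2*I.
The extra factor z is a nonzero polynomial; if the product had at most a pole at z = -2*I, dividing by that polynomial would leave sin(2/(z + 2*I)) with at most a pole too — contradiction. (Equivalently, the product's Laurent series still has infinitely many negative powers.)
So the singularity is essential.

Final answer: essential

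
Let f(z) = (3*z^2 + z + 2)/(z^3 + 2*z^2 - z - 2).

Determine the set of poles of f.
{-2, -1, 1}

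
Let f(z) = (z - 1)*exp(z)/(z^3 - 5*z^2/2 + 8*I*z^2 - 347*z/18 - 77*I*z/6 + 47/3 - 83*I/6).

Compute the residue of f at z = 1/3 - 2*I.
Write f(z) = P(z)/Q(z) with P(z) = (z - 1)*exp(z) and Q(z) = z^3 - 5*z^2/2 + 8*I*z^2 - 347*z/18 - 77*I*z/6 + 47/3 - 83*I/6.
The denominator factors as Q(z) = (z - 2/3 + 3*I)*(z - 1/3 + 2*I)*(z - 3/2 + 3*I), so z = 1/3 - 2*I is a simple zero of Q and P is analytic there; z = 1/3 - 2*I is therefore a simple pole and
  Res(f, z₀) = P(z₀)/Q'(z₀).

Q'(z) = 3*z^2 - 5*z + 16*I*z - 347/18 - 77*I/6, so Q'(1/3 - 2*I) = -11/18 - 3*I/2.
P(1/3 - 2*I) = (-2/3 - 2*I)*exp(1/3 - 2*I).

Res(f, 1/3 - 2*I) = ((-2/3 - 2*I)*exp(1/3 - 2*I))/(-11/18 - 3*I/2) = (552/425 + 36*I/425)*exp(1/3 - 2*I)

Final answer: (552/425 + 36*I/425)*exp(1/3 - 2*I)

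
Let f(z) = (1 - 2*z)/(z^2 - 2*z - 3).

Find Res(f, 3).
Write f(z) = P(z)/Q(z) with P(z) = 1 - 2*z and Q(z) = z^2 - 2*z - 3.
The denominator factors as Q(z) = (z - 3)*(z + 1), so z = 3 is a simple zero of Q and P is analytic there; z = 3 is therefore a simple pole and
  Res(f, z₀) = P(z₀)/Q'(z₀).

Q'(z) = 2*z - 2, so Q'(3) = 4.
P(3) = -5.

Res(f, 3) = (-5)/(4) = -5/4

Final answer: -5/4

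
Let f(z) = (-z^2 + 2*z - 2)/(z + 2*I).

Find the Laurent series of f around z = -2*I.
Put w = z - (-2*I), i.e. z = w - 2*I. The denominator is w, so it suffices to rewrite the numerator in powers of w.

P(z) = -z^2 + 2*z - 2
P(w - 2*I) = 2 - 4*I + (2 + 4*I)*w - w^2

Dividing each term by w:
  f = (2 - 4*I)/w + 2 + 4*I - w

Substituting back w = z + 2*I:
  f(z) = (2 - 4*I)/(z + 2*I) + 2 + 4*I - (z + 2*I)

The series is finite because the numerator is a polynomial; the negative powers form the principal part, and the coefficient of 1/(z + 2*I) gives Res(f, -2*I) = 2 - 4*I.

Final answer: (2 - 4*I)/(z + 2*I) + 2 + 4*I - (z + 2*I)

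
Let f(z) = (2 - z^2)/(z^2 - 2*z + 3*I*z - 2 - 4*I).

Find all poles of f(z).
{-2*I, 2 - I}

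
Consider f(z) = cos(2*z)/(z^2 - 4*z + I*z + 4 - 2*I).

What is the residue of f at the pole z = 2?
-I*cos(4)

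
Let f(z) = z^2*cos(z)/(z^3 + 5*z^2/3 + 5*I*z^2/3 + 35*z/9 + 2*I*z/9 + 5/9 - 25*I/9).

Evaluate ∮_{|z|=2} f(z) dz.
By the residue theorem, ∮_C f(z) dz = 2πi · (sum of the residues of f at the poles inside |z| = 2).

The denominator factors as (z + 1 - 2*I/3)*(z - 1/3 - 2*I/3)*(z + 1 + 3*I), so the singularities of f are simple poles at z = -1 + 2*I/3, z = 1/3 + 2*I/3, z = -1 - 3*I.
  |-1 + 2*I/3|² = 13/9 < 4 = 2², so this pole is inside the contour.
  |1/3 + 2*I/3|² = 5/9 < 4 = 2², so this pole is inside the contour.
  |-1 - 3*I|² = 10 > 4 = 2², so this pole is outside the contour.

With P(z) = z^2*cos(z) and Q(z) = z^3 + 5*z^2/3 + 5*I*z^2/3 + 35*z/9 + 2*I*z/9 + 5/9 - 25*I/9, each pole is simple, so Res(f, z₀) = P(z₀)/Q'(z₀) with Q'(z) = 3*z^2 + 10*z/3 + 10*I*z/3 + 35/9 + 2*I/9.
  Res(f, -1 + 2*I/3) = P(-1 + 2*I/3)/Q'(-1 + 2*I/3) = ((5/9 - 4*I/3)*cos(1 - 2*I/3))/(-44*I/9) = (3/11 + 5*I/44)*cos(1 - 2*I/3)
  Res(f, 1/3 + 2*I/3) = P(1/3 + 2*I/3)/Q'(1/3 + 2*I/3) = ((-1/3 + 4*I/9)*cos(1/3 + 2*I/3))/(16/9 + 44*I/9) = (8/137 + 49*I/548)*cos(1/3 + 2*I/3)

Sum of residues inside C: (8/137 + 49*I/548)*cos(1/3 + 2*I/3) + (3/11 + 5*I/44)*cos(1 - 2*I/3)
∮_C f(z) dz = 2πi · ((8/137 + 49*I/548)*cos(1/3 + 2*I/3) + (3/11 + 5*I/44)*cos(1 - 2*I/3)) = pi*(-49/274 + 16*I/137)*cos(1/3 + 2*I/3) + pi*(-5/22 + 6*I/11)*cos(1 - 2*I/3)

Final answer: pi*(-49/274 + 16*I/137)*cos(1/3 + 2*I/3) + pi*(-5/22 + 6*I/11)*cos(1 - 2*I/3)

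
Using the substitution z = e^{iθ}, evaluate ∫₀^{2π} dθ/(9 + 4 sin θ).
Call the integral J. The integrand is 2π-periodic and we integrate over a full period, so shifting θ does not change the value (θ → θ + π/2 turns sin θ into cos θ). Hence
  J = ∫₀^{2π} dθ/(9 + 4 cos θ).
Put z = e^{iθ}: then cos θ = (z + 1/z)/2, dθ = dz/(iz), and z runs once counterclockwise around |z| = 1:
  J = ∮_{|z|=1} 1/(9 + 4*(z + 1/z)/2) · dz/(iz) = (2/i) ∮_{|z|=1} dz/(4*z^2 + 18*z + 4).
The roots of 4*z^2 + 18*z + 4 are z = (-9 ± sqrt(9^2 - 4^2))/4, with sqrt(65) = sqrt(65); their product is 1, so only z₊ = -9/4 + sqrt(65)/4 lies inside the unit circle (z₋ = -9/4 - sqrt(65)/4 lies outside).
z₊ is a simple zero of q(z) = 4*z^2 + 18*z + 4, so Res(1/q, z₊) = 1/q'(z₊) with q'(z) = 8*z + 18; and q'(z₊) = 4*(z₊ - z₋) = 2*sqrt(65).
Therefore J = (2/i) · 2πi · 1/(2*sqrt(65)) = 2*pi/(sqrt(65)) = 2*sqrt(65)*pi/65

Final answer: 2*sqrt(65)*pi/65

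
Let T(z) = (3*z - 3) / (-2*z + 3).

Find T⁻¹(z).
Set w = T(z) = (3*z - 3) / (-2*z + 3) and solve for z:
  w*(-2*z + 3) = 3*z - 3
  3*w + z*(-2*w - 3) + 3 = 0
  z*(-2*w - 3) = -3*w - 3
  z = (3*w + 3)/(2*w + 3)
Renaming the variable, T⁻¹(z) = (3*z + 3)/(2*z + 3).
(Check: ad - bc = 3 ≠ 0, so T is invertible.)

Final answer: (3*z + 3)/(2*z + 3)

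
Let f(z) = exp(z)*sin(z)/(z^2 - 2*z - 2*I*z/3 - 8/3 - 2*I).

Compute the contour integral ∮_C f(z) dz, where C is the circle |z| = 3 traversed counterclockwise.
pi*(3/20 + 9*I/20)*exp(-1 - I/3)*sin(1 + I/3)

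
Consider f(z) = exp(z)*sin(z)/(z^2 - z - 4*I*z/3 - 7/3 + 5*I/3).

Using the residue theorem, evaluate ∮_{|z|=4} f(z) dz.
By the residue theorem, ∮_C f(z) dz = 2πi · (sum of the residues of f at the poles inside |z| = 4).

The denominator factors as (z + 1 - I)*(z - 2 - I/3), so the singularities of f are simple poles at z = -1 + I, z = 2 + I/3.
  |-1 + I|² = 2 < 16 = 4², so this pole is inside the contour.
  |2 + I/3|² = 37/9 < 16 = 4², so this pole is inside the contour.

With P(z) = exp(z)*sin(z) and Q(z) = z^2 - z - 4*I*z/3 - 7/3 + 5*I/3, each pole is simple, so Res(f, z₀) = P(z₀)/Q'(z₀) with Q'(z) = 2*z - 1 - 4*I/3.
  Res(f, -1 + I) = P(-1 + I)/Q'(-1 + I) = (-exp(-1 + I)*sin(1 - I))/(-3 + 2*I/3) = (27/85 + 6*I/85)*exp(-1 + I)*sin(1 - I)
  Res(f, 2 + I/3) = P(2 + I/3)/Q'(2 + I/3) = (exp(2 + I/3)*sin(2 + I/3))/(3 - 2*I/3) = (27/85 + 6*I/85)*exp(2 + I/3)*sin(2 + I/3)

Sum of residues inside C: (27/85 + 6*I/85)*exp(-1 + I)*sin(1 - I) + (27/85 + 6*I/85)*exp(2 + I/3)*sin(2 + I/3)
∮_C f(z) dz = 2πi · ((27/85 + 6*I/85)*exp(-1 + I)*sin(1 - I) + (27/85 + 6*I/85)*exp(2 + I/3)*sin(2 + I/3)) = pi*(-12/85 + 54*I/85)*exp(-1 + I)*sin(1 - I) + pi*(-12/85 + 54*I/85)*exp(2 + I/3)*sin(2 + I/3)

Final answer: pi*(-12/85 + 54*I/85)*exp(-1 + I)*sin(1 - I) + pi*(-12/85 + 54*I/85)*exp(2 + I/3)*sin(2 + I/3)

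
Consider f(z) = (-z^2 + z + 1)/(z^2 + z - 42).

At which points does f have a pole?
{-7, 6}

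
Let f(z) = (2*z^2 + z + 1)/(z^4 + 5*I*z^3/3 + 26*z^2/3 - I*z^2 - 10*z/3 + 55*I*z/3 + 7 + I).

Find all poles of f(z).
The singularities of f are the zeros of the denominator. Factoring,
  z^4 + 5*I*z^3/3 + 26*z^2/3 - I*z^2 - 10*z/3 + 55*I*z/3 + 7 + I = (z - I/3)*(z + 1 + 3*I)*(z - 3*I)*(z - 1 + 2*I)
so the candidates are z = I/3, z = -1 - 3*I, z = 3*I, z = 1 - 2*I.

Check the numerator P(z) = 2*z^2 + z + 1 at each one:
  P(I/3) = 7/9 + I/3 ≠ 0, so z = I/3 is a (simple) pole.
  P(-1 - 3*I) = -16 + 9*I ≠ 0, so z = -1 - 3*I is a (simple) pole.
  P(3*I) = -17 + 3*I ≠ 0, so z = 3*I is a (simple) pole.
  P(1 - 2*I) = -4 - 10*I ≠ 0, so z = 1 - 2*I is a (simple) pole.

Poles of f: {-1 - 3*I, I/3, 3*I, 1 - 2*I}

Final answer: {-1 - 3*I, I/3, 3*I, 1 - 2*I}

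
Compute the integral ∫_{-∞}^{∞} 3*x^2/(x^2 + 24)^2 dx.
Let f(z) = 3*z^2/(z^2 + 24)^2. The denominator has no real zeros and deg Q - deg P = 2 ≥ 2, so the integral of f over the upper semicircle |z| = R tends to 0 as R → ∞. Closing the contour in the upper half-plane,
  ∫_{-∞}^{∞} f(x) dx = 2πi · Σ Res(f, z_k)  over the poles with Im z_k > 0.

Zeros of the denominator: z^2 + 24 = 0 gives z = ±2*sqrt(6)*I.
Upper half-plane: z = 2*sqrt(6)*I (a pole of order 2).

Write f(z) = g(z)/(z - 2*sqrt(6)*I)^2 with g(z) = 3*z^2/(z + 2*sqrt(6)*I)^2. For a double pole, Res(f, z₀) = g'(z₀):
  g'(z) = 12*sqrt(6)*I*z/(z + 2*sqrt(6)*I)^3
  Res(f, 2*sqrt(6)*I) = g'(2*sqrt(6)*I) = -sqrt(6)*I/16

∫_{-∞}^{∞} f(x) dx = 2πi · (-sqrt(6)*I/16) = sqrt(6)*pi/8

Final answer: sqrt(6)*pi/8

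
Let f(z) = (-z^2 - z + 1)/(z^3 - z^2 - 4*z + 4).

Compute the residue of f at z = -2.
Write f(z) = P(z)/Q(z) with P(z) = -z^2 - z + 1 and Q(z) = z^3 - z^2 - 4*z + 4.
The denominator factors as Q(z) = (z - 1)*(z - 2)*(z + 2), so z = -2 is a simple zero of Q and P is analytic there; z = -2 is therefore a simple pole and
  Res(f, z₀) = P(z₀)/Q'(z₀).

Q'(z) = 3*z^2 - 2*z - 4, so Q'(-2) = 12.
P(-2) = -1.

Res(f, -2) = (-1)/(12) = -1/12

Final answer: -1/12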